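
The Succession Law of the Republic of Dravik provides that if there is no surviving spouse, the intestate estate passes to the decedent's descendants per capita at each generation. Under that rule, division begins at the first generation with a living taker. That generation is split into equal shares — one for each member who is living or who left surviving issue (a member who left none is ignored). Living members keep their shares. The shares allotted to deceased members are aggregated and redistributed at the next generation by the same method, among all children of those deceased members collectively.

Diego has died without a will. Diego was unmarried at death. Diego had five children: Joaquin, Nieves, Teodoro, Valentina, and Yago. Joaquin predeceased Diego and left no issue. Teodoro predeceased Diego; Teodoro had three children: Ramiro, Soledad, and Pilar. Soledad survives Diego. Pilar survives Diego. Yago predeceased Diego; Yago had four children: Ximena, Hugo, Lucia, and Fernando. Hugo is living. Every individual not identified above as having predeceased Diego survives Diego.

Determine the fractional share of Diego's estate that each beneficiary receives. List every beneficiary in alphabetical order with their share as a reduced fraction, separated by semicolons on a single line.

There is no surviving spouse, so the entire estate passes to Diego's descendants per capita at each generation.
At generation 1 (Nieves, Teodoro, Valentina, Yago) there are 4 shares of (1)/4 = 1/4 each.
Living: Nieves and Valentina — each takes 1/4.
Deceased: Teodoro and Yago. Their combined 1/2 is pooled and carried to generation 2.
At generation 2 (Ramiro, Soledad, Pilar, Ximena, Hugo, Lucia, Fernando) there are 7 shares of (1/2)/7 = 1/14 each.
Living: Ramiro, Soledad, Pilar, Ximena, Hugo, Lucia, and Fernando — each takes 1/14.

Fernando 1/14; Hugo 1/14; Lucia 1/14; Nieves 1/4; Pilar 1/14; Ramiro 1/14; Soledad 1/14; Valentina 1/4; Ximena 1/14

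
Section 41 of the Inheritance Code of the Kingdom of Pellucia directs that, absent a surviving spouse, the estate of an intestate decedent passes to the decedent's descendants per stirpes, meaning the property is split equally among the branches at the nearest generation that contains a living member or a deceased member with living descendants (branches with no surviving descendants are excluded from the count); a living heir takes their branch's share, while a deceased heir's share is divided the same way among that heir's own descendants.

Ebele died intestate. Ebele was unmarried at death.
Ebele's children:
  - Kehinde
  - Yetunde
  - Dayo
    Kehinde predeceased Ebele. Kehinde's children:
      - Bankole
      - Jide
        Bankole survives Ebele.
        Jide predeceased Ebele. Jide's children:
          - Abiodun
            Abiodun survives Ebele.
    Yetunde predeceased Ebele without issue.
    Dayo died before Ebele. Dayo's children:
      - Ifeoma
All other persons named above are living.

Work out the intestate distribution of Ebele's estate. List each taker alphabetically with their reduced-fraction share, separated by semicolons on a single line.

There is no surviving spouse, so the entire estate passes to Ebele's descendants per stirpes.
Yetunde left no surviving issue, so that branch lapses and is disregarded.
The estate is divided into 2 equal shares of 1/2 among Kehinde, Dayo.
Kehinde predeceased; the 1/2 allotted to Kehinde's branch passes to Kehinde's issue by representation.
The 1/2 is divided into 2 equal shares of 1/4 among Bankole, Jide.
Bankole is living and takes 1/4.
Jide predeceased; the 1/4 allotted to Jide's branch passes to Jide's issue by representation.
Abiodun is the sole taker at this level and receives the full 1/4.
Dayo predeceased; the 1/2 allotted to Dayo's branch passes to Dayo's issue by representation.
Ifeoma is the sole taker at this level and receives the full 1/2.

Abiodun 1/4; Bankole 1/4; Ifeoma 1/2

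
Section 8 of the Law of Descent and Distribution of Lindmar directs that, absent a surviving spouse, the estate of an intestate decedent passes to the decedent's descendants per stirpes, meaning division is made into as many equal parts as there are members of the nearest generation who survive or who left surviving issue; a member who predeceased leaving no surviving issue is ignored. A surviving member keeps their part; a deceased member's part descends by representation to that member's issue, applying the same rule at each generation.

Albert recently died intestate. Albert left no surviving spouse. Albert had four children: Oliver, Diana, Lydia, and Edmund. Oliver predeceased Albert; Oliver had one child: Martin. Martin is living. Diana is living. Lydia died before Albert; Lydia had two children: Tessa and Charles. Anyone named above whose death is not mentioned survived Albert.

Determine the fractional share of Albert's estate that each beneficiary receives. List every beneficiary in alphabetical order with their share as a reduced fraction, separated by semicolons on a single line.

There is no surviving spouse, so the entire estate passes to Albert's descendants per stirpes.
The estate is divided into 4 equal shares of 1/4 among Oliver, Diana, Lydia, Edmund.
Oliver predeceased; the 1/4 allotted to Oliver's branch passes to Oliver's issue by representation.
Martin is the sole taker at this level and receives the full 1/4.
Diana is living and takes 1/4.
Lydia predeceased; the 1/4 allotted to Lydia's branch passes to Lydia's issue by representation.
The 1/4 is divided into 2 equal shares of 1/8 among Tessa, Charles.
Tessa is living and takes 1/8.
Charles is living and takes 1/8.
Edmund is living and takes 1/4.

Charles 1/8; Diana 1/4; Edmund 1/4; Martin 1/4; Tessa 1/8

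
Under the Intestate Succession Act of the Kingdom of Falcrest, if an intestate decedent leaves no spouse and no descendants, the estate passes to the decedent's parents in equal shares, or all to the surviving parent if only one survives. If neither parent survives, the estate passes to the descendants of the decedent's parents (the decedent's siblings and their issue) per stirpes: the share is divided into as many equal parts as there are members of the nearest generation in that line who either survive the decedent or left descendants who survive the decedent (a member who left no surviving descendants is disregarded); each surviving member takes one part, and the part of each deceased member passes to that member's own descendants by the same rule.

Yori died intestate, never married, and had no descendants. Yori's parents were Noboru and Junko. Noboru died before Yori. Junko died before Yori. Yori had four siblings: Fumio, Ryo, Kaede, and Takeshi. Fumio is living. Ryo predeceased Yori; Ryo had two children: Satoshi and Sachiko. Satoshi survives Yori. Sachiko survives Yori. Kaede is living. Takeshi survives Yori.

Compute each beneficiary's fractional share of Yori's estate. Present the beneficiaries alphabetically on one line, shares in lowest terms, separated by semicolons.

Neither parent survives and there are no descendants, so the estate passes to Yori's siblings and their issue per stirpes.
The estate is divided into 4 equal shares of 1/4 among Fumio, Ryo, Kaede, Takeshi.
Fumio is living and takes 1/4.
Ryo predeceased; the 1/4 allotted to Ryo's branch passes to Ryo's issue by representation.
The 1/4 is divided into 2 equal shares of 1/8 among Satoshi, Sachiko.
Satoshi is living and takes 1/8.
Sachiko is living and takes 1/8.
Kaede is living and takes 1/4.
Takeshi is living and takes 1/4.

Fumio 1/4; Kaede 1/4; Sachiko 1/8; Satoshi 1/8; Takeshi 1/4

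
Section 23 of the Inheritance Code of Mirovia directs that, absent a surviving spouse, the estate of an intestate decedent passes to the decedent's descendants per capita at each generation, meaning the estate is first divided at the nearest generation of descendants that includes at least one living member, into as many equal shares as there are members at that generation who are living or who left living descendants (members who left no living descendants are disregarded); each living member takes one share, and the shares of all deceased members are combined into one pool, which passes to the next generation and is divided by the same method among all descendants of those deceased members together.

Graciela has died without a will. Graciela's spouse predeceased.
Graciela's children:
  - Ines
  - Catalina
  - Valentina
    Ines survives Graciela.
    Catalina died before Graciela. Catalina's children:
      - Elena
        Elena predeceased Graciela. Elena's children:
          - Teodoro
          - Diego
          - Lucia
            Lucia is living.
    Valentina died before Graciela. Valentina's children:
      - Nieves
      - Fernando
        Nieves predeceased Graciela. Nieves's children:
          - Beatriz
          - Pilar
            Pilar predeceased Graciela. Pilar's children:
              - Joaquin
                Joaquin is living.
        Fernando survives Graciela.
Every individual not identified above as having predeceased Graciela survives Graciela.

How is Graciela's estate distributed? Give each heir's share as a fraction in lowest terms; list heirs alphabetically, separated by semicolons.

There is no surviving spouse, so the entire estate passes to Graciela's descendants per capita at each generation.
At generation 1 (Ines, Catalina, Valentina) there are 3 shares of (1)/3 = 1/3 each.
Living: Ines — each takes 1/3.
Deceased: Catalina and Valentina. Their combined 2/3 is pooled and carried to generation 2.
At generation 2 (Elena, Nieves, Fernando) there are 3 shares of (2/3)/3 = 2/9 each.
Living: Fernando — each takes 2/9.
Deceased: Elena and Nieves. Their combined 4/9 is pooled and carried to generation 3.
At generation 3 (Teodoro, Diego, Lucia, Beatriz, Pilar) there are 5 shares of (4/9)/5 = 4/45 each.
Living: Teodoro, Diego, Lucia, and Beatriz — each takes 4/45.
Deceased: Pilar. That 4/45 share is carried to generation 4.
At generation 4 (Joaquin) there are 1 shares of (4/45)/1 = 4/45 each.
Living: Joaquin — each takes 4/45.

Beatriz 4/45; Diego 4/45; Fernando 2/9; Ines 1/3; Joaquin 4/45; Lucia 4/45; Teodoro 4/45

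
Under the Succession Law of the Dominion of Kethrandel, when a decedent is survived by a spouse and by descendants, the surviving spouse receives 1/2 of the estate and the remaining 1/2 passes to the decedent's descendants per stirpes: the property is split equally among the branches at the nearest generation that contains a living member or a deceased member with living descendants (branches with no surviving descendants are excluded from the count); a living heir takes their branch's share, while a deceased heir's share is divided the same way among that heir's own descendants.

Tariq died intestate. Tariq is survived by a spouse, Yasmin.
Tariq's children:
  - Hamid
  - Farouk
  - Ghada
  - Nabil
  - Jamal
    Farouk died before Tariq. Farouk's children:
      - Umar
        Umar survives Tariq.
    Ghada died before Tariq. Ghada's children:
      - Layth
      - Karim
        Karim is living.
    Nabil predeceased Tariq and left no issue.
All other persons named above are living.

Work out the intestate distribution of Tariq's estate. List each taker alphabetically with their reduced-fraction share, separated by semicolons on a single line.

Hamid 1/8; Jamal 1/8; Karim 1/16; Layth 1/16; Umar 1/8; Yasmin 1/2

Yasmin, as surviving spouse, takes 1/2.
The remaining 1/2 passes to Tariq's descendants per stirpes.
Nabil left no surviving issue, so that branch lapses and is disregarded.
The 1/2 is divided into 4 equal shares of 1/8 among Hamid, Farouk, Ghada, Jamal.
Hamid is living and takes 1/8.
Farouk predeceased; the 1/8 allotted to Farouk's branch passes to Farouk's issue by representation.
Umar is the sole taker at this level and receives the full 1/8.
Ghada predeceased; the 1/8 allotted to Ghada's branch passes to Ghada's issue by representation.
The 1/8 is divided into 2 equal shares of 1/16 among Layth, Karim.
Layth is living and takes 1/16.
Karim is living and takes 1/16.
Jamal is living and takes 1/8.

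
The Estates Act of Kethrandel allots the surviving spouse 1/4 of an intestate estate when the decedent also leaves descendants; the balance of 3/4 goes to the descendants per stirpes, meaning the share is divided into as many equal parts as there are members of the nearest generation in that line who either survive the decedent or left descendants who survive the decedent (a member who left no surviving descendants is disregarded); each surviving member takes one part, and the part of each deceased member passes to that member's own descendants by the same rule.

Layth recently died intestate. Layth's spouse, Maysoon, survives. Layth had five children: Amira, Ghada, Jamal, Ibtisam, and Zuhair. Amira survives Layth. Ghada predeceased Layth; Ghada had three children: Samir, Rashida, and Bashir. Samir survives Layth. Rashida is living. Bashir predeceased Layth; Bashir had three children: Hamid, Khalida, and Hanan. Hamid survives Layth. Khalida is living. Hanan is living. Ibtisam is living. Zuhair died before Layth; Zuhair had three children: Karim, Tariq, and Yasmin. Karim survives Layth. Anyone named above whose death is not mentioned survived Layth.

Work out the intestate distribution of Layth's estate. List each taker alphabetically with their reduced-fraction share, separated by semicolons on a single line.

Amira 3/20; Hamid 1/60; Hanan 1/60; Ibtisam 3/20; Jamal 3/20; Karim 1/20; Khalida 1/60; Maysoon 1/4; Rashida 1/20; Samir 1/20; Tariq 1/20; Yasmin 1/20

Maysoon, as surviving spouse, takes 1/4.
The remaining 3/4 passes to Layth's descendants per stirpes.
The 3/4 is divided into 5 equal shares of 3/20 among Amira, Ghada, Jamal, Ibtisam, Zuhair.
Amira is living and takes 3/20.
Ghada predeceased; the 3/20 allotted to Ghada's branch passes to Ghada's issue by representation.
The 3/20 is divided into 3 equal shares of 1/20 among Samir, Rashida, Bashir.
Samir is living and takes 1/20.
Rashida is living and takes 1/20.
Bashir predeceased; the 1/20 allotted to Bashir's branch passes to Bashir's issue by representation.
The 1/20 is divided into 3 equal shares of 1/60 among Hamid, Khalida, Hanan.
Hamid is living and takes 1/60.
Khalida is living and takes 1/60.
Hanan is living and takes 1/60.
Jamal is living and takes 3/20.
Ibtisam is living and takes 3/20.
Zuhair predeceased; the 3/20 allotted to Zuhair's branch passes to Zuhair's issue by representation.
The 3/20 is divided into 3 equal shares of 1/20 among Karim, Tariq, Yasmin.
Karim is living and takes 1/20.
Tariq is living and takes 1/20.
Yasmin is living and takes 1/20.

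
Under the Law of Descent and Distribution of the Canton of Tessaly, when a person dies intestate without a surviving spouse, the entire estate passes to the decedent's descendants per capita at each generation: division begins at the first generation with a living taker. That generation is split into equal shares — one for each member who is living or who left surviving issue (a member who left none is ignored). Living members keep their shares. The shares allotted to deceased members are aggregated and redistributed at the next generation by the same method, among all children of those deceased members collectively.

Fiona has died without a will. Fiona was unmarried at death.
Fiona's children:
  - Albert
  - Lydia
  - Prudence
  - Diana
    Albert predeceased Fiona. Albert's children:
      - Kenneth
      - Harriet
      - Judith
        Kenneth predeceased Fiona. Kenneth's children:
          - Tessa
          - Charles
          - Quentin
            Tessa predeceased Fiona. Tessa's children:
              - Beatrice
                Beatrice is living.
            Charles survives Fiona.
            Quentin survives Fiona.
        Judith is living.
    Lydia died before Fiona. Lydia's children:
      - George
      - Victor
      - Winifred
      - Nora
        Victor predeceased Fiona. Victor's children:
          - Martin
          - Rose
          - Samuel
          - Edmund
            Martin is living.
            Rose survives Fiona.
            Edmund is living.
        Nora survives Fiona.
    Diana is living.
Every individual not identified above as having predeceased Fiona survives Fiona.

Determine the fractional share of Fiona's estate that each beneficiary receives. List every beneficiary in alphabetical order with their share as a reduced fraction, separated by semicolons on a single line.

There is no surviving spouse, so the entire estate passes to Fiona's descendants per capita at each generation.
At generation 1 (Albert, Lydia, Prudence, Diana) there are 4 shares of (1)/4 = 1/4 each.
Living: Prudence and Diana — each takes 1/4.
Deceased: Albert and Lydia. Their combined 1/2 is pooled and carried to generation 2.
At generation 2 (Kenneth, Harriet, Judith, George, Victor, Winifred, Nora) there are 7 shares of (1/2)/7 = 1/14 each.
Living: Harriet, Judith, George, Winifred, and Nora — each takes 1/14.
Deceased: Kenneth and Victor. Their combined 1/7 is pooled and carried to generation 3.
At generation 3 (Tessa, Charles, Quentin, Martin, Rose, Samuel, Edmund) there are 7 shares of (1/7)/7 = 1/49 each.
Living: Charles, Quentin, Martin, Rose, Samuel, and Edmund — each takes 1/49.
Deceased: Tessa. That 1/49 share is carried to generation 4.
At generation 4 (Beatrice) there are 1 shares of (1/49)/1 = 1/49 each.
Living: Beatrice — each takes 1/49.

Beatrice 1/49; Charles 1/49; Diana 1/4; Edmund 1/49; George 1/14; Harriet 1/14; Judith 1/14; Martin 1/49; Nora 1/14; Prudence 1/4; Quentin 1/49; Rose 1/49; Samuel 1/49; Winifred 1/14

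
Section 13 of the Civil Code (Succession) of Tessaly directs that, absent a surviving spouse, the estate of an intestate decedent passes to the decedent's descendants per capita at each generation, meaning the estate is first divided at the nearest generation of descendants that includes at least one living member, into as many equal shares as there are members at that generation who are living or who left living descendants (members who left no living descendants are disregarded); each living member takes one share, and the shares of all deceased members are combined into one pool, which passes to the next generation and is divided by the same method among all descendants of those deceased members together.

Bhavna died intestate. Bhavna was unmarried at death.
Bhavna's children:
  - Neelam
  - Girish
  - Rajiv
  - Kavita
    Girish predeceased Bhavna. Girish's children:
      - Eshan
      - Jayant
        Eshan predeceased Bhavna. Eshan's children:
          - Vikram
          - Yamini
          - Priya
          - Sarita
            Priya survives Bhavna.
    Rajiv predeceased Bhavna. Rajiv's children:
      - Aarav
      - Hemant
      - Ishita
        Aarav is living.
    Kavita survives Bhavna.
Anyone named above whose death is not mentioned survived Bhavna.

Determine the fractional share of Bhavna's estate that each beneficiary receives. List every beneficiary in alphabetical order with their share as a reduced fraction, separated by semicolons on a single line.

Aarav 1/10; Hemant 1/10; Ishita 1/10; Jayant 1/10; Kavita 1/4; Neelam 1/4; Priya 1/40; Sarita 1/40; Vikram 1/40; Yamini 1/40

There is no surviving spouse, so the entire estate passes to Bhavna's descendants per capita at each generation.
At generation 1 (Neelam, Girish, Rajiv, Kavita) there are 4 shares of (1)/4 = 1/4 each.
Living: Neelam and Kavita — each takes 1/4.
Deceased: Girish and Rajiv. Their combined 1/2 is pooled and carried to generation 2.
At generation 2 (Eshan, Jayant, Aarav, Hemant, Ishita) there are 5 shares of (1/2)/5 = 1/10 each.
Living: Jayant, Aarav, Hemant, and Ishita — each takes 1/10.
Deceased: Eshan. That 1/10 share is carried to generation 3.
At generation 3 (Vikram, Yamini, Priya, Sarita) there are 4 shares of (1/10)/4 = 1/40 each.
Living: Vikram, Yamini, Priya, and Sarita — each takes 1/40.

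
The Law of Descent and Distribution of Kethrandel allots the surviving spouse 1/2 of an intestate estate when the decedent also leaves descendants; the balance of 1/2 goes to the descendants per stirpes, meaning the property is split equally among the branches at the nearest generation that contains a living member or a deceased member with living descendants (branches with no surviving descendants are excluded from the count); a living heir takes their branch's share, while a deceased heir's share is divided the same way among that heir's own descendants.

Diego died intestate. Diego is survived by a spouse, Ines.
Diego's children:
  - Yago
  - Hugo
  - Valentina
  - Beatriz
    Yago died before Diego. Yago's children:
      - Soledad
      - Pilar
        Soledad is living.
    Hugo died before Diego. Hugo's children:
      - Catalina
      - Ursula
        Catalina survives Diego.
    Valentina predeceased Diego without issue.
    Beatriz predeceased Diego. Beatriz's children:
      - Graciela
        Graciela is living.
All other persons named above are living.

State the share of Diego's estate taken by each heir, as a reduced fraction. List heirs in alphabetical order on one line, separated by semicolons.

Ines, as surviving spouse, takes 1/2.
The remaining 1/2 passes to Diego's descendants per stirpes.
Valentina left no surviving issue, so that branch lapses and is disregarded.
The 1/2 is divided into 3 equal shares of 1/6 among Yago, Hugo, Beatriz.
Yago predeceased; the 1/6 allotted to Yago's branch passes to Yago's issue by representation.
The 1/6 is divided into 2 equal shares of 1/12 among Soledad, Pilar.
Soledad is living and takes 1/12.
Pilar is living and takes 1/12.
Hugo predeceased; the 1/6 allotted to Hugo's branch passes to Hugo's issue by representation.
The 1/6 is divided into 2 equal shares of 1/12 among Catalina, Ursula.
Catalina is living and takes 1/12.
Ursula is living and takes 1/12.
Beatriz predeceased; the 1/6 allotted to Beatriz's branch passes to Beatriz's issue by representation.
Graciela is the sole taker at this level and receives the full 1/6.

Catalina 1/12; Graciela 1/6; Ines 1/2; Pilar 1/12; Soledad 1/12; Ursula 1/12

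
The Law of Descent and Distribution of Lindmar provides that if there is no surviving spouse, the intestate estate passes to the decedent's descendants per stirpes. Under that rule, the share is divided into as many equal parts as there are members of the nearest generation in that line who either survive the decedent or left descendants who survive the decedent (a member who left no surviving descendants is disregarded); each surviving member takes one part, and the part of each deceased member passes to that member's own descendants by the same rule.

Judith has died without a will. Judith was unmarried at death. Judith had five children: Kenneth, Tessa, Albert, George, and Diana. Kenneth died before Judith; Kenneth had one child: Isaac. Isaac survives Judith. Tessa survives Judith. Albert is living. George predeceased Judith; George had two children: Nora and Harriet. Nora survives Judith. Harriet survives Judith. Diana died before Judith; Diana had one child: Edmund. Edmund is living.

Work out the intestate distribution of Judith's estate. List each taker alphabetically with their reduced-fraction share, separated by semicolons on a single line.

There is no surviving spouse, so the entire estate passes to Judith's descendants per stirpes.
The estate is divided into 5 equal shares of 1/5 among Kenneth, Tessa, Albert, George, Diana.
Kenneth predeceased; the 1/5 allotted to Kenneth's branch passes to Kenneth's issue by representation.
Isaac is the sole taker at this level and receives the full 1/5.
Tessa is living and takes 1/5.
Albert is living and takes 1/5.
George predeceased; the 1/5 allotted to George's branch passes to George's issue by representation.
The 1/5 is divided into 2 equal shares of 1/10 among Nora, Harriet.
Nora is living and takes 1/10.
Harriet is living and takes 1/10.
Diana predeceased; the 1/5 allotted to Diana's branch passes to Diana's issue by representation.
Edmund is the sole taker at this level and receives the full 1/5.

Albert 1/5; Edmund 1/5; Harriet 1/10; Isaac 1/5; Nora 1/10; Tessa 1/5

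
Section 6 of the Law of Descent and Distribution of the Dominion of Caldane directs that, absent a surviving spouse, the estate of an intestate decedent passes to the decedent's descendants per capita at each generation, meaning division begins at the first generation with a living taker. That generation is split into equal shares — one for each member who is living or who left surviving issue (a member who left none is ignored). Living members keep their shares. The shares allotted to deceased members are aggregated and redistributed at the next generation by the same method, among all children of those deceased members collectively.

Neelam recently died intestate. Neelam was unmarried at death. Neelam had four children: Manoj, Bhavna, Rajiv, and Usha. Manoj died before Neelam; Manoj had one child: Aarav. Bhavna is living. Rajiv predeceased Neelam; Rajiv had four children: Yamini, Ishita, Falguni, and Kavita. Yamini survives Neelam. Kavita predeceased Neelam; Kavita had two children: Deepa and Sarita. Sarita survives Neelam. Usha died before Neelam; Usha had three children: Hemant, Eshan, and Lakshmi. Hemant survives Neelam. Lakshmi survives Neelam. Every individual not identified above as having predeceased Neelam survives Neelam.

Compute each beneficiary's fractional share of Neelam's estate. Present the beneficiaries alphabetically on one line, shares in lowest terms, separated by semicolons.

There is no surviving spouse, so the entire estate passes to Neelam's descendants per capita at each generation.
At generation 1 (Manoj, Bhavna, Rajiv, Usha) there are 4 shares of (1)/4 = 1/4 each.
Living: Bhavna — each takes 1/4.
Deceased: Manoj, Rajiv, and Usha. Their combined 3/4 is pooled and carried to generation 2.
At generation 2 (Aarav, Yamini, Ishita, Falguni, Kavita, Hemant, Eshan, Lakshmi) there are 8 shares of (3/4)/8 = 3/32 each.
Living: Aarav, Yamini, Ishita, Falguni, Hemant, Eshan, and Lakshmi — each takes 3/32.
Deceased: Kavita. That 3/32 share is carried to generation 3.
At generation 3 (Deepa, Sarita) there are 2 shares of (3/32)/2 = 3/64 each.
Living: Deepa and Sarita — each takes 3/64.

Aarav 3/32; Bhavna 1/4; Deepa 3/64; Eshan 3/32; Falguni 3/32; Hemant 3/32; Ishita 3/32; Lakshmi 3/32; Sarita 3/64; Yamini 3/32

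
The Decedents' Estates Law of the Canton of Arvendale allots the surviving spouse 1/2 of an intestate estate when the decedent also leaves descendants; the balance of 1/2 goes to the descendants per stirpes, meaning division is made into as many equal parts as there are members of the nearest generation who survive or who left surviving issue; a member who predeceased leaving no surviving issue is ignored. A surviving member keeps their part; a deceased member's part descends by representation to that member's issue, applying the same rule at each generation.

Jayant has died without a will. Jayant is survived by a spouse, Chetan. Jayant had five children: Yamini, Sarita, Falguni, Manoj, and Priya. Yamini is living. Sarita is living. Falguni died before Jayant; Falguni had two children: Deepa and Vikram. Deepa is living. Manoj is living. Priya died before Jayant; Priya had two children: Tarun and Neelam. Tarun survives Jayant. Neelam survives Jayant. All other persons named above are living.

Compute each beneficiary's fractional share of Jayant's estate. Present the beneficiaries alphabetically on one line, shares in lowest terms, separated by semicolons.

Chetan, as surviving spouse, takes 1/2.
The remaining 1/2 passes to Jayant's descendants per stirpes.
The 1/2 is divided into 5 equal shares of 1/10 among Yamini, Sarita, Falguni, Manoj, Priya.
Yamini is living and takes 1/10.
Sarita is living and takes 1/10.
Falguni predeceased; the 1/10 allotted to Falguni's branch passes to Falguni's issue by representation.
The 1/10 is divided into 2 equal shares of 1/20 among Deepa, Vikram.
Deepa is living and takes 1/20.
Vikram is living and takes 1/20.
Manoj is living and takes 1/10.
Priya predeceased; the 1/10 allotted to Priya's branch passes to Priya's issue by representation.
The 1/10 is divided into 2 equal shares of 1/20 among Tarun, Neelam.
Tarun is living and takes 1/20.
Neelam is living and takes 1/20.

Chetan 1/2; Deepa 1/20; Manoj 1/10; Neelam 1/20; Sarita 1/10; Tarun 1/20; Vikram 1/20; Yamini 1/10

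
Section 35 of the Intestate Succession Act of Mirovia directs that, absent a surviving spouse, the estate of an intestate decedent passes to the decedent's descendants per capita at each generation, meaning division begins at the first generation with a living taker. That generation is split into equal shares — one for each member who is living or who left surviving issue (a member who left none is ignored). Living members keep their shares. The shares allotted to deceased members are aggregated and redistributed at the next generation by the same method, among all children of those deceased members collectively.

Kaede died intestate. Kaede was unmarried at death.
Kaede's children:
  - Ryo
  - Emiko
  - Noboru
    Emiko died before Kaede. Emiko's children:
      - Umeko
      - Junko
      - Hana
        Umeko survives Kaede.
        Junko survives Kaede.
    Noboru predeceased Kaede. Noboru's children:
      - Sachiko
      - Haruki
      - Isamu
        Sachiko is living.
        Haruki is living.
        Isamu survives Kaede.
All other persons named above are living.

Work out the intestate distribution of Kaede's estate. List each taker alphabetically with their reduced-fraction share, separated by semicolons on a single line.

Hana 1/9; Haruki 1/9; Isamu 1/9; Junko 1/9; Ryo 1/3; Sachiko 1/9; Umeko 1/9

There is no surviving spouse, so the entire estate passes to Kaede's descendants per capita at each generation.
At generation 1 (Ryo, Emiko, Noboru) there are 3 shares of (1)/3 = 1/3 each.
Living: Ryo — each takes 1/3.
Deceased: Emiko and Noboru. Their combined 2/3 is pooled and carried to generation 2.
At generation 2 (Umeko, Junko, Hana, Sachiko, Haruki, Isamu) there are 6 shares of (2/3)/6 = 1/9 each.
Living: Umeko, Junko, Hana, Sachiko, Haruki, and Isamu — each takes 1/9.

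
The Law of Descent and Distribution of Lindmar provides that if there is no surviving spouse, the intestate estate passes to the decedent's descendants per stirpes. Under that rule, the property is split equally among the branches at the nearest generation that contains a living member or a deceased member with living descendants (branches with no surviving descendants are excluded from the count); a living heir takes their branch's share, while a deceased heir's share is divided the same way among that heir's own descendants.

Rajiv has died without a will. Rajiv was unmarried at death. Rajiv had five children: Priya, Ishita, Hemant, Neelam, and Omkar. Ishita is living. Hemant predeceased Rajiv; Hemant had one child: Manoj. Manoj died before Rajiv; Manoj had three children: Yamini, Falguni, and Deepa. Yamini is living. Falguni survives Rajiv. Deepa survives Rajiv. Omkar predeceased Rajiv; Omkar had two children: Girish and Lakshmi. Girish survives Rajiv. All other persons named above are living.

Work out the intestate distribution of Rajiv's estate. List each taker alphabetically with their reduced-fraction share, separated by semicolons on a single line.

There is no surviving spouse, so the entire estate passes to Rajiv's descendants per stirpes.
The estate is divided into 5 equal shares of 1/5 among Priya, Ishita, Hemant, Neelam, Omkar.
Priya is living and takes 1/5.
Ishita is living and takes 1/5.
Hemant predeceased; the 1/5 allotted to Hemant's branch passes to Hemant's issue by representation.
Manoj's line is the sole branch at this level, so the full 1/5 passes to Manoj's issue by representation.
The 1/5 is divided into 3 equal shares of 1/15 among Yamini, Falguni, Deepa.
Yamini is living and takes 1/15.
Falguni is living and takes 1/15.
Deepa is living and takes 1/15.
Neelam is living and takes 1/5.
Omkar predeceased; the 1/5 allotted to Omkar's branch passes to Omkar's issue by representation.
The 1/5 is divided into 2 equal shares of 1/10 among Girish, Lakshmi.
Girish is living and takes 1/10.
Lakshmi is living and takes 1/10.

Deepa 1/15; Falguni 1/15; Girish 1/10; Ishita 1/5; Lakshmi 1/10; Neelam 1/5; Priya 1/5; Yamini 1/15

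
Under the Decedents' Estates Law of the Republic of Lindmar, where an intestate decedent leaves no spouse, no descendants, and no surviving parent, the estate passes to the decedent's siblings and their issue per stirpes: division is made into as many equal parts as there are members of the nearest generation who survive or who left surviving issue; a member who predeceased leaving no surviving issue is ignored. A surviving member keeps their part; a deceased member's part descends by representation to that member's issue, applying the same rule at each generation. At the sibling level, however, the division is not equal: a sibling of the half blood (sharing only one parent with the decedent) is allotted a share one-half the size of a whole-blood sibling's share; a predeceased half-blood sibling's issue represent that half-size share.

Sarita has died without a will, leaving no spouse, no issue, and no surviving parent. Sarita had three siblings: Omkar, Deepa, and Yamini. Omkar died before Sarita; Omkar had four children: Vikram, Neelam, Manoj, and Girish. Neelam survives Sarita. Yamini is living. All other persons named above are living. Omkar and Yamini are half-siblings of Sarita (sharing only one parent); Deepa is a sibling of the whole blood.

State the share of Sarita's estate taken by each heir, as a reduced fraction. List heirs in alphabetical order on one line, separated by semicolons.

No spouse, descendants, or parent survives, so the estate passes to Sarita's siblings per stirpes.
Half-blood siblings count for one-half the weight of whole-blood siblings at the initial division.
Dividing 1 in proportion to weights (total weight 2): Omkar (weight 1/2) → 1/4; Deepa (weight 1) → 1/2; Yamini (weight 1/2) → 1/4.
Omkar predeceased; the 1/4 allotted to Omkar's branch passes to Omkar's issue by representation.
The 1/4 is divided into 4 equal shares of 1/16 among Vikram, Neelam, Manoj, Girish.
Vikram is living and takes 1/16.
Neelam is living and takes 1/16.
Manoj is living and takes 1/16.
Girish is living and takes 1/16.
Deepa is living and takes 1/2.
Yamini is living and takes 1/4.

Deepa 1/2; Girish 1/16; Manoj 1/16; Neelam 1/16; Vikram 1/16; Yamini 1/4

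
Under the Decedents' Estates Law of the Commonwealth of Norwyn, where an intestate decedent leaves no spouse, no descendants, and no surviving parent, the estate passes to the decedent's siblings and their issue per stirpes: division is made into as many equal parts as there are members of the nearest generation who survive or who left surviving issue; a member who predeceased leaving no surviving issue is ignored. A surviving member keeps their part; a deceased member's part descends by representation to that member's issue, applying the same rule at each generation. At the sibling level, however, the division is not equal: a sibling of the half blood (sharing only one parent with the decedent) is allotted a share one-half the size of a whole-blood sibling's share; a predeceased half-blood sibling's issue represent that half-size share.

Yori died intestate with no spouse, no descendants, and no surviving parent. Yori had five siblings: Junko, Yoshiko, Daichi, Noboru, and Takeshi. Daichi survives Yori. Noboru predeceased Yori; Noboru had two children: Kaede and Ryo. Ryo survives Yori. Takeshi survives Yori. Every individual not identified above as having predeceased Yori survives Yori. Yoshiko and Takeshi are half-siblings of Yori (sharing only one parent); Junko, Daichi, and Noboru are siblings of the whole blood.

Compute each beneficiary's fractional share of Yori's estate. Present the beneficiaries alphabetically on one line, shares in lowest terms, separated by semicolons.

No spouse, descendants, or parent survives, so the estate passes to Yori's siblings per stirpes.
Half-blood siblings count for one-half the weight of whole-blood siblings at the initial division.
Dividing 1 in proportion to weights (total weight 4): Junko (weight 1) → 1/4; Yoshiko (weight 1/2) → 1/8; Daichi (weight 1) → 1/4; Noboru (weight 1) → 1/4; Takeshi (weight 1/2) → 1/8.
Junko is living and takes 1/4.
Yoshiko is living and takes 1/8.
Daichi is living and takes 1/4.
Noboru predeceased; the 1/4 allotted to Noboru's branch passes to Noboru's issue by representation.
The 1/4 is divided into 2 equal shares of 1/8 among Kaede, Ryo.
Kaede is living and takes 1/8.
Ryo is living and takes 1/8.
Takeshi is living and takes 1/8.

Daichi 1/4; Junko 1/4; Kaede 1/8; Ryo 1/8; Takeshi 1/8; Yoshiko 1/8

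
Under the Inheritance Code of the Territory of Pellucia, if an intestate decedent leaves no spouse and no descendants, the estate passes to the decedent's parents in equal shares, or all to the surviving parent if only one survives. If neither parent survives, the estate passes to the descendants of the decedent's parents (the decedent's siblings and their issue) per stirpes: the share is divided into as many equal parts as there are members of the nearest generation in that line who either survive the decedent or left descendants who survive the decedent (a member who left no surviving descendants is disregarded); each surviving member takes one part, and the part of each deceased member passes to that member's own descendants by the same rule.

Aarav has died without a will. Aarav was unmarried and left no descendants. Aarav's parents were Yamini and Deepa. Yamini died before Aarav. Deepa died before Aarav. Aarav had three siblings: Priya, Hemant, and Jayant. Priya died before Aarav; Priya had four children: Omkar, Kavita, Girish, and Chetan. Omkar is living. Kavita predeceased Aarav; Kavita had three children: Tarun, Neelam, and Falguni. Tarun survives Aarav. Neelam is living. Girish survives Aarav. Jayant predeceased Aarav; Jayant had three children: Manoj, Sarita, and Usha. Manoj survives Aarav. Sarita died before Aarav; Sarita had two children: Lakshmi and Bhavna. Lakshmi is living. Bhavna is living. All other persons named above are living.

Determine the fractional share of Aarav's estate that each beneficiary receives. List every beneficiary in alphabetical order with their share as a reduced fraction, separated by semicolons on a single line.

Neither parent survives and there are no descendants, so the estate passes to Aarav's siblings and their issue per stirpes.
The estate is divided into 3 equal shares of 1/3 among Priya, Hemant, Jayant.
Priya predeceased; the 1/3 allotted to Priya's branch passes to Priya's issue by representation.
The 1/3 is divided into 4 equal shares of 1/12 among Omkar, Kavita, Girish, Chetan.
Omkar is living and takes 1/12.
Kavita predeceased; the 1/12 allotted to Kavita's branch passes to Kavita's issue by representation.
The 1/12 is divided into 3 equal shares of 1/36 among Tarun, Neelam, Falguni.
Tarun is living and takes 1/36.
Neelam is living and takes 1/36.
Falguni is living and takes 1/36.
Girish is living and takes 1/12.
Chetan is living and takes 1/12.
Hemant is living and takes 1/3.
Jayant predeceased; the 1/3 allotted to Jayant's branch passes to Jayant's issue by representation.
The 1/3 is divided into 3 equal shares of 1/9 among Manoj, Sarita, Usha.
Manoj is living and takes 1/9.
Sarita predeceased; the 1/9 allotted to Sarita's branch passes to Sarita's issue by representation.
The 1/9 is divided into 2 equal shares of 1/18 among Lakshmi, Bhavna.
Lakshmi is living and takes 1/18.
Bhavna is living and takes 1/18.
Usha is living and takes 1/9.

Bhavna 1/18; Chetan 1/12; Falguni 1/36; Girish 1/12; Hemant 1/3; Lakshmi 1/18; Manoj 1/9; Neelam 1/36; Omkar 1/12; Tarun 1/36; Usha 1/9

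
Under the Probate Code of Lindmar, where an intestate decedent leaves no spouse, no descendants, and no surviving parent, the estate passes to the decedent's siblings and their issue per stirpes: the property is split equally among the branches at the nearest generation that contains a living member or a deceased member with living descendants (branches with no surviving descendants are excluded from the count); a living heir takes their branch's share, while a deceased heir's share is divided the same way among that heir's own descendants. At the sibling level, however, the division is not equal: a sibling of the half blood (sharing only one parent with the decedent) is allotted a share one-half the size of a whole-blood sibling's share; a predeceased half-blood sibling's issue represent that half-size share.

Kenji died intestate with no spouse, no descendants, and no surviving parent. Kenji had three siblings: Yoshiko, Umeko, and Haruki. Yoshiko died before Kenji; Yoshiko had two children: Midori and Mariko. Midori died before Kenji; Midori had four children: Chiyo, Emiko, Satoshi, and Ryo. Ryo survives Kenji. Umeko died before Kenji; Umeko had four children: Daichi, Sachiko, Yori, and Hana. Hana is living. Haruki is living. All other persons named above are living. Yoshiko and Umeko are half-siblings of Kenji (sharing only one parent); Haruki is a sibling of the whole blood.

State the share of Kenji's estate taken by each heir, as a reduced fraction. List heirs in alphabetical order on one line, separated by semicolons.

Chiyo 1/32; Daichi 1/16; Emiko 1/32; Hana 1/16; Haruki 1/2; Mariko 1/8; Ryo 1/32; Sachiko 1/16; Satoshi 1/32; Yori 1/16

No spouse, descendants, or parent survives, so the estate passes to Kenji's siblings per stirpes.
Half-blood siblings count for one-half the weight of whole-blood siblings at the initial division.
Dividing 1 in proportion to weights (total weight 2): Yoshiko (weight 1/2) → 1/4; Umeko (weight 1/2) → 1/4; Haruki (weight 1) → 1/2.
Yoshiko predeceased; the 1/4 allotted to Yoshiko's branch passes to Yoshiko's issue by representation.
The 1/4 is divided into 2 equal shares of 1/8 among Midori, Mariko.
Midori predeceased; the 1/8 allotted to Midori's branch passes to Midori's issue by representation.
The 1/8 is divided into 4 equal shares of 1/32 among Chiyo, Emiko, Satoshi, Ryo.
Chiyo is living and takes 1/32.
Emiko is living and takes 1/32.
Satoshi is living and takes 1/32.
Ryo is living and takes 1/32.
Mariko is living and takes 1/8.
Umeko predeceased; the 1/4 allotted to Umeko's branch passes to Umeko's issue by representation.
The 1/4 is divided into 4 equal shares of 1/16 among Daichi, Sachiko, Yori, Hana.
Daichi is living and takes 1/16.
Sachiko is living and takes 1/16.
Yori is living and takes 1/16.
Hana is living and takes 1/16.
Haruki is living and takes 1/2.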